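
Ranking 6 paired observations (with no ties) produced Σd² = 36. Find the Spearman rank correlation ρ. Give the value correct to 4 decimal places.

ρ = 1 − 6Σd² / [n(n²−1)] = 1 − 6×36 / (6×35)
  = 1 − 216/210 = 1 − 1.02857 ≈ -0.0286

-0.0286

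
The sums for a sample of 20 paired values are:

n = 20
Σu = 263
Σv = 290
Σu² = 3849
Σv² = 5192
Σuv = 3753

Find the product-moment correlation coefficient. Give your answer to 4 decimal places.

r = (nΣuv − ΣuΣv) / √[(nΣu² − (Σu)²)(nΣv² − (Σv)²)]
Numerator: 20×3753 − 263×290 = -1210
Denominator: √[(76980 − 69169)(103840 − 84100)] = √[7811 × 19740] = 12417.2920
r = -1210 / 12417.2920 ≈ -0.0974

-0.0974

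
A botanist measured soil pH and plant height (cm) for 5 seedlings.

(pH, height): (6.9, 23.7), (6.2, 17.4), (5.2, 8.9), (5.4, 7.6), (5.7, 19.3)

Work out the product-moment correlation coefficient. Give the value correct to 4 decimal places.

n = 5, Σx = 29.4, Σy = 76.9, Σx² = 174.74, Σy² = 1373.91, Σxy = 468.74
nΣxy − ΣxΣy = 2343.7 − 2260.86 = 82.84
nΣx² − (Σx)² = 873.7 − 864.36 = 9.34; nΣy² − (Σy)² = 6869.55 − 5913.61 = 955.94
r = 82.84 / √(9.34 × 955.94) = 82.84 / 94.4906 ≈ 0.8767

0.8767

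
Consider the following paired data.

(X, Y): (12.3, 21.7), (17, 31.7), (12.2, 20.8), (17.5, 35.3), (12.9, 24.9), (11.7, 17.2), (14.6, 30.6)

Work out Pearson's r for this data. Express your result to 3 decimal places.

0.952

n = 7, ΣX = 98.2, ΣY = 182.2, ΣX² = 1411.84, ΣY² = 5006.72, ΣXY = 2646.53
nΣXY − ΣXΣY = 18525.71 − 17892.04 = 633.67
nΣX² − (ΣX)² = 9882.88 − 9643.24 = 239.64; nΣY² − (ΣY)² = 35047.04 − 33196.84 = 1850.2
r = 633.67 / √(239.64 × 1850.2) = 633.67 / 665.8693 ≈ 0.952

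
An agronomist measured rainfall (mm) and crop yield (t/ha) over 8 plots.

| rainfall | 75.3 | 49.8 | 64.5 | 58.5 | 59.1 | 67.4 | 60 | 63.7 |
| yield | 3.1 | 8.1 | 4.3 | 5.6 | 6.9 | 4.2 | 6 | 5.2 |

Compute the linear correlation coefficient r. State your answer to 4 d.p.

n = 8, Σx = 498.3, Σy = 43.4, Σx² = 31425.89, Σy² = 253.36, Σxy = 2623.87
nΣxy − ΣxΣy = 20990.96 − 21626.22 = -635.26
nΣx² − (Σx)² = 251407.12 − 248302.89 = 3104.23; nΣy² − (Σy)² = 2026.88 − 1883.56 = 143.32
r = -635.26 / √(3104.23 × 143.32) = -635.26 / 667.0069 ≈ -0.9524

-0.9524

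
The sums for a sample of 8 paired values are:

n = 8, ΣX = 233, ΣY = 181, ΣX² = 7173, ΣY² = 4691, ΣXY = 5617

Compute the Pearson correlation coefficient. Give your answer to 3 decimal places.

0.719

r = (nΣXY − ΣXΣY) / √[(nΣX² − (ΣX)²)(nΣY² − (ΣY)²)]
Numerator: 8×5617 − 233×181 = 2763
Denominator: √[(57384 − 54289)(37528 − 32761)] = √[3095 × 4767] = 3841.0760
r = 2763 / 3841.0760 ≈ 0.719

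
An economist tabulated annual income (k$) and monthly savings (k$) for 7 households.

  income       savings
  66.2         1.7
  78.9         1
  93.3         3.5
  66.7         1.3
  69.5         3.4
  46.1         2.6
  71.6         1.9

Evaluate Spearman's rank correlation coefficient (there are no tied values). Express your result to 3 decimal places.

Rank income: 2, 6, 7, 3, 4, 1, 5
Rank savings: 3, 1, 7, 2, 6, 5, 4
d = rank(income) − rank(savings): -1, 5, 0, 1, -2, -4, 1; Σd² = 48
ρ = 1 − 6Σd² / [n(n²−1)] = 1 − 6×48 / (7×48) = 1 − 288/336 ≈ 0.143

0.143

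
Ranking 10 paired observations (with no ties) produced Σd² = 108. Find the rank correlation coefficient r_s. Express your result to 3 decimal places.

0.345

ρ = 1 − 6Σd² / [n(n²−1)] = 1 − 6×108 / (10×99)
  = 1 − 648/990 = 1 − 0.6545 ≈ 0.345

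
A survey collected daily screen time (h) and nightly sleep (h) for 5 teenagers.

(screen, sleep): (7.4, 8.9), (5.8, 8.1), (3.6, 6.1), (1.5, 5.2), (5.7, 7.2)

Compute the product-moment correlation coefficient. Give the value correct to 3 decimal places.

n = 5, Σx = 24, Σy = 35.5, Σx² = 136.1, Σy² = 260.91, Σxy = 183.64
nΣxy − ΣxΣy = 918.2 − 852 = 66.2
nΣx² − (Σx)² = 680.5 − 576 = 104.5; nΣy² − (Σy)² = 1304.55 − 1260.25 = 44.3
r = 66.2 / √(104.5 × 44.3) = 66.2 / 68.0393 ≈ 0.973

0.973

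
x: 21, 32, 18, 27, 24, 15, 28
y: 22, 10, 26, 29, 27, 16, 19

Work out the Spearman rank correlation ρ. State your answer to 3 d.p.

-0.143

Rank x: 3, 7, 2, 5, 4, 1, 6
Rank y: 4, 1, 5, 7, 6, 2, 3
d = rank(x) − rank(y): -1, 6, -3, -2, -2, -1, 3; Σd² = 64
ρ = 1 − 6Σd² / [n(n²−1)] = 1 − 6×64 / (7×48) = 1 − 384/336 ≈ -0.143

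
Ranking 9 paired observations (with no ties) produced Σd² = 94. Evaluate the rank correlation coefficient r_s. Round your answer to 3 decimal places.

0.217

ρ = 1 − 6Σd² / [n(n²−1)] = 1 − 6×94 / (9×80)
  = 1 − 564/720 = 1 − 0.7833 ≈ 0.217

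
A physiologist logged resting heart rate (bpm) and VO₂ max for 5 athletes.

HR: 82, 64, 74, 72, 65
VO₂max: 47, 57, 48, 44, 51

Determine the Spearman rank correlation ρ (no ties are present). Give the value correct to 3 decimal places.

-0.700

Rank HR: 5, 1, 4, 3, 2
Rank VO₂max: 2, 5, 3, 1, 4
d = rank(HR) − rank(VO₂max): 3, -4, 1, 2, -2; Σd² = 34
ρ = 1 − 6Σd² / [n(n²−1)] = 1 − 6×34 / (5×24) = 1 − 204/120 ≈ -0.700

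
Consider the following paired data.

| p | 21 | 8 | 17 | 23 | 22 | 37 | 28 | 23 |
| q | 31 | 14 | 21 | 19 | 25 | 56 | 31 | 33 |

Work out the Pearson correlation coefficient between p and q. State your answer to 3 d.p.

0.882

n = 8, Σp = 179, Σq = 230, Σp² = 4489, Σq² = 7770, Σpq = 5806
nΣpq − ΣpΣq = 46448 − 41170 = 5278
nΣp² − (Σp)² = 35912 − 32041 = 3871; nΣq² − (Σq)² = 62160 − 52900 = 9260
r = 5278 / √(3871 × 9260) = 5278 / 5987.1078 ≈ 0.882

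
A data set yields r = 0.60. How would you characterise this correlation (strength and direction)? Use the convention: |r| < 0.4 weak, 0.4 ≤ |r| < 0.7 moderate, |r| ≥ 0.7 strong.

r = 0.60 > 0 so the relationship is positive.
|r| = 0.60, which falls in the moderate range.

moderate positive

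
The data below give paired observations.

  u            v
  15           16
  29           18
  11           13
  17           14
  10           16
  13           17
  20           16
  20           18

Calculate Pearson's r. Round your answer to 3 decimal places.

0.574

n = 8, Σu = 135, Σv = 128, Σu² = 2545, Σv² = 2070, Σuv = 2204
nΣuv − ΣuΣv = 17632 − 17280 = 352
nΣu² − (Σu)² = 20360 − 18225 = 2135; nΣv² − (Σv)² = 16560 − 16384 = 176
r = 352 / √(2135 × 176) = 352 / 612.9927 ≈ 0.574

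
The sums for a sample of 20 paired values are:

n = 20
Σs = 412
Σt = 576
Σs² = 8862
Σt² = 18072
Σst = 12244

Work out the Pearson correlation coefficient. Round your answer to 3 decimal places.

0.508

r = (nΣst − ΣsΣt) / √[(nΣs² − (Σs)²)(nΣt² − (Σt)²)]
Numerator: 20×12244 − 412×576 = 7568
Denominator: √[(177240 − 169744)(361440 − 331776)] = √[7496 × 29664] = 14911.7854
r = 7568 / 14911.7854 ≈ 0.508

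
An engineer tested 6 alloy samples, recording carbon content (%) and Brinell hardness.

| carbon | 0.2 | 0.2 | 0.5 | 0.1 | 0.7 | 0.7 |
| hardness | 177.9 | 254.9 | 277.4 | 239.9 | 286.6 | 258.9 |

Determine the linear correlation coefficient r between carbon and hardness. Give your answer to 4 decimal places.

0.6328

n = 6, Σx = 2.4, Σy = 1495.6, Σx² = 1.32, Σy² = 380293.96, Σxy = 631.1
nΣxy − ΣxΣy = 3786.6 − 3589.44 = 197.16
nΣx² − (Σx)² = 7.92 − 5.76 = 2.16; nΣy² − (Σy)² = 2281763.76 − 2236819.36 = 44944.4
r = 197.16 / √(2.16 × 44944.4) = 197.16 / 311.5765 ≈ 0.6328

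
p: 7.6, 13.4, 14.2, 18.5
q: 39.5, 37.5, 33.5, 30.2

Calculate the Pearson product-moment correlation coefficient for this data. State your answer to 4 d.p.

n = 4, Σp = 53.7, Σq = 140.7, Σp² = 781.21, Σq² = 5000.79, Σpq = 1837.1
nΣpq − ΣpΣq = 7348.4 − 7555.59 = -207.19
nΣp² − (Σp)² = 3124.84 − 2883.69 = 241.15; nΣq² − (Σq)² = 20003.16 − 19796.49 = 206.67
r = -207.19 / √(241.15 × 206.67) = -207.19 / 223.2453 ≈ -0.9281

-0.9281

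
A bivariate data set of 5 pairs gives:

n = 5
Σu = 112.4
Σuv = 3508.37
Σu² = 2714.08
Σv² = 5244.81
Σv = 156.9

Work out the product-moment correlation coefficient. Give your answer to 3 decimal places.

-0.076

r = (nΣuv − ΣuΣv) / √[(nΣu² − (Σu)²)(nΣv² − (Σv)²)]
Numerator: 5×3508.37 − 112.4×156.9 = -93.71
Denominator: √[(13570.4 − 12633.76)(26224.05 − 24617.61)] = √[936.64 × 1606.44] = 1226.6442
r = -93.71 / 1226.6442 ≈ -0.076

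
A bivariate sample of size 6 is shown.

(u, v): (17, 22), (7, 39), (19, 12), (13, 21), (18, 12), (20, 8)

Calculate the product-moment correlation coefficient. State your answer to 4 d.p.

-0.9540

n = 6, Σu = 94, Σv = 114, Σu² = 1592, Σv² = 2798, Σuv = 1524
nΣuv − ΣuΣv = 9144 − 10716 = -1572
nΣu² − (Σu)² = 9552 − 8836 = 716; nΣv² − (Σv)² = 16788 − 12996 = 3792
r = -1572 / √(716 × 3792) = -1572 / 1647.7476 ≈ -0.9540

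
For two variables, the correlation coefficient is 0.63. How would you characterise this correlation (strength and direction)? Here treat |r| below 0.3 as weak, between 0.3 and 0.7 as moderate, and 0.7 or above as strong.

r = 0.63 > 0 so the relationship is positive.
|r| = 0.63, which falls in the moderate range.

moderate positive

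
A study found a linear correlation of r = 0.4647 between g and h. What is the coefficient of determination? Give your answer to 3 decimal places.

r² = (0.4647)² = 0.216

0.216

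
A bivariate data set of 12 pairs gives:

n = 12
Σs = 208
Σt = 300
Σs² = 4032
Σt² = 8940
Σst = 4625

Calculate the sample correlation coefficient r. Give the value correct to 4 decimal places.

-0.7336

r = (nΣst − ΣsΣt) / √[(nΣs² − (Σs)²)(nΣt² − (Σt)²)]
Numerator: 12×4625 − 208×300 = -6900
Denominator: √[(48384 − 43264)(107280 − 90000)] = √[5120 × 17280] = 9406.0406
r = -6900 / 9406.0406 ≈ -0.7336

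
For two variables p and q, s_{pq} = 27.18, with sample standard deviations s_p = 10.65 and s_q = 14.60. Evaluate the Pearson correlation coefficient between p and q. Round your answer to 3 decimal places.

0.175

r = Cov(p,q) / (s_p · s_q) = 27.18 / (10.65 × 14.60)
  = 27.18 / 155.4900 ≈ 0.175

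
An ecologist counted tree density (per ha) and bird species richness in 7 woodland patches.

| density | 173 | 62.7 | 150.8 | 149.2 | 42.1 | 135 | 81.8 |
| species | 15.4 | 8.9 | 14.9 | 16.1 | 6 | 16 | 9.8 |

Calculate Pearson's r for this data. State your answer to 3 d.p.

n = 7, Σx = 794.6, Σy = 87.1, Σx² = 105550.22, Σy² = 1185.63, Σxy = 11085.51
nΣxy − ΣxΣy = 77598.57 − 69209.66 = 8388.91
nΣx² − (Σx)² = 738851.54 − 631389.16 = 107462.38; nΣy² − (Σy)² = 8299.41 − 7586.41 = 713
r = 8388.91 / √(107462.38 × 713) = 8388.91 / 8753.3238 ≈ 0.958

0.958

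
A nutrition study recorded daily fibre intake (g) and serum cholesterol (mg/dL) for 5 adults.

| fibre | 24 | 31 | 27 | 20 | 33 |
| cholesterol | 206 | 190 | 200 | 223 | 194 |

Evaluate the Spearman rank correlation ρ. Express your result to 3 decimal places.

-0.900

Rank fibre: 2, 4, 3, 1, 5
Rank cholesterol: 4, 1, 3, 5, 2
d = rank(fibre) − rank(cholesterol): -2, 3, 0, -4, 3; Σd² = 38
ρ = 1 − 6Σd² / [n(n²−1)] = 1 − 6×38 / (5×24) = 1 − 228/120 ≈ -0.900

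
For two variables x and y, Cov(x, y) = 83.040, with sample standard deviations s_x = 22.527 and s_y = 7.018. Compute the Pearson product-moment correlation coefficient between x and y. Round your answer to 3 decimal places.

0.525

r = Cov(x,y) / (s_x · s_y) = 83.040 / (22.527 × 7.018)
  = 83.040 / 158.0945 ≈ 0.525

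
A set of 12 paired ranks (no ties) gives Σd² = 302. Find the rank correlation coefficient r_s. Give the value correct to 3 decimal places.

ρ = 1 − 6Σd² / [n(n²−1)] = 1 − 6×302 / (12×143)
  = 1 − 1812/1716 = 1 − 1.0559 ≈ -0.056

-0.056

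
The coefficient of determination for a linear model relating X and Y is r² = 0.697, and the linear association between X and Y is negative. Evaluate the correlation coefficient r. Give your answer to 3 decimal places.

|r| = √0.697 = 0.835
The association is negative, so r = −0.835.

-0.835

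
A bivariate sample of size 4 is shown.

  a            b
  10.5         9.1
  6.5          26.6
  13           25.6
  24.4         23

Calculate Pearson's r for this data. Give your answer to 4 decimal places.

0.0853

n = 4, Σa = 54.4, Σb = 84.3, Σa² = 916.86, Σb² = 1974.73, Σab = 1162.45
nΣab − ΣaΣb = 4649.8 − 4585.92 = 63.88
nΣa² − (Σa)² = 3667.44 − 2959.36 = 708.08; nΣb² − (Σb)² = 7898.92 − 7106.49 = 792.43
r = 63.88 / √(708.08 × 792.43) = 63.88 / 749.0686 ≈ 0.0853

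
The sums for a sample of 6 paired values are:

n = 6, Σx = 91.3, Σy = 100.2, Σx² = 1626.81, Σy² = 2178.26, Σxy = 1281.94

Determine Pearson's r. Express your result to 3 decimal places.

-0.701

r = (nΣxy − ΣxΣy) / √[(nΣx² − (Σx)²)(nΣy² − (Σy)²)]
Numerator: 6×1281.94 − 91.3×100.2 = -1456.62
Denominator: √[(9760.86 − 8335.69)(13069.56 − 10040.04)] = √[1425.17 × 3029.52] = 2077.8790
r = -1456.62 / 2077.8790 ≈ -0.701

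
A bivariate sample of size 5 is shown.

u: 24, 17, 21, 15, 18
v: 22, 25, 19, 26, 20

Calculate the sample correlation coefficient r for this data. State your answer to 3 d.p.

n = 5, Σu = 95, Σv = 112, Σu² = 1855, Σv² = 2546, Σuv = 2102
nΣuv − ΣuΣv = 10510 − 10640 = -130
nΣu² − (Σu)² = 9275 − 9025 = 250; nΣv² − (Σv)² = 12730 − 12544 = 186
r = -130 / √(250 × 186) = -130 / 215.6386 ≈ -0.603

-0.603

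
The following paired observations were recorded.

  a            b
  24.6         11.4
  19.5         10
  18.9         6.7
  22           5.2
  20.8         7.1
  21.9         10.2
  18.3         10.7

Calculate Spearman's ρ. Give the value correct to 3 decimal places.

Rank a: 7, 3, 2, 6, 4, 5, 1
Rank b: 7, 4, 2, 1, 3, 5, 6
d = rank(a) − rank(b): 0, -1, 0, 5, 1, 0, -5; Σd² = 52
ρ = 1 − 6Σd² / [n(n²−1)] = 1 − 6×52 / (7×48) = 1 − 312/336 ≈ 0.071

0.071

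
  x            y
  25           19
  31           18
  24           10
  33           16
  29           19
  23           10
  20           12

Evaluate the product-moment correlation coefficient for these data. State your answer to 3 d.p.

n = 7, Σx = 185, Σy = 104, Σx² = 5021, Σy² = 1646, Σxy = 2822
nΣxy − ΣxΣy = 19754 − 19240 = 514
nΣx² − (Σx)² = 35147 − 34225 = 922; nΣy² − (Σy)² = 11522 − 10816 = 706
r = 514 / √(922 × 706) = 514 / 806.8036 ≈ 0.637

0.637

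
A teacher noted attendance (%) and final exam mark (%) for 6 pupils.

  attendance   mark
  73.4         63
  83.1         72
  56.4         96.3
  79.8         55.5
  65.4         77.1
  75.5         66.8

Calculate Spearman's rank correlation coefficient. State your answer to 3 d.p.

Rank attendance: 3, 6, 1, 5, 2, 4
Rank mark: 2, 4, 6, 1, 5, 3
d = rank(attendance) − rank(mark): 1, 2, -5, 4, -3, 1; Σd² = 56
ρ = 1 − 6Σd² / [n(n²−1)] = 1 − 6×56 / (6×35) = 1 − 336/210 ≈ -0.600

-0.600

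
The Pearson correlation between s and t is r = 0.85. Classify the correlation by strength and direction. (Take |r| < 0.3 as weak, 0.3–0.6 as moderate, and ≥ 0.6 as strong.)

r = 0.85 > 0 so the relationship is positive.
|r| = 0.85, which falls in the strong range.

strong positive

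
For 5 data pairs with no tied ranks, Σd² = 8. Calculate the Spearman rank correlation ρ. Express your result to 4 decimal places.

0.6000

ρ = 1 − 6Σd² / [n(n²−1)] = 1 − 6×8 / (5×24)
  = 1 − 48/120 = 1 − 0.40000 ≈ 0.6000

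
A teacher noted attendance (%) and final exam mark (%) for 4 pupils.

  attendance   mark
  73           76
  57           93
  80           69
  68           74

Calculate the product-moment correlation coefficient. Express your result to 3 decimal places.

-0.935

n = 4, Σx = 278, Σy = 312, Σx² = 19602, Σy² = 24662, Σxy = 21401
nΣxy − ΣxΣy = 85604 − 86736 = -1132
nΣx² − (Σx)² = 78408 − 77284 = 1124; nΣy² − (Σy)² = 98648 − 97344 = 1304
r = -1132 / √(1124 × 1304) = -1132 / 1210.6593 ≈ -0.935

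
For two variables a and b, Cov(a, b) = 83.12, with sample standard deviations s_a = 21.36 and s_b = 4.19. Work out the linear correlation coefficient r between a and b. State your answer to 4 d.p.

0.9287

r = Cov(a,b) / (s_a · s_b) = 83.12 / (21.36 × 4.19)
  = 83.12 / 89.4984 ≈ 0.9287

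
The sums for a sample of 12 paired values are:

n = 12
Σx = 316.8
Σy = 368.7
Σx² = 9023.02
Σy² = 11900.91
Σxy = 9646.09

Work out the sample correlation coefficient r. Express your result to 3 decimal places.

r = (nΣxy − ΣxΣy) / √[(nΣx² − (Σx)²)(nΣy² − (Σy)²)]
Numerator: 12×9646.09 − 316.8×368.7 = -1051.08
Denominator: √[(108276.24 − 100362.24)(142810.92 − 135939.69)] = √[7914 × 6871.23] = 7374.2060
r = -1051.08 / 7374.2060 ≈ -0.143

-0.143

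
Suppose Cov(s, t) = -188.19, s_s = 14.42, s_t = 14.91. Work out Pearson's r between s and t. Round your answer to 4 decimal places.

r = Cov(s,t) / (s_s · s_t) = -188.19 / (14.42 × 14.91)
  = -188.19 / 215.0022 ≈ -0.8753

-0.8753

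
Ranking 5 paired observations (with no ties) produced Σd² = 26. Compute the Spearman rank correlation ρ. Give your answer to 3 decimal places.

ρ = 1 − 6Σd² / [n(n²−1)] = 1 − 6×26 / (5×24)
  = 1 − 156/120 = 1 − 1.3000 ≈ -0.300

-0.300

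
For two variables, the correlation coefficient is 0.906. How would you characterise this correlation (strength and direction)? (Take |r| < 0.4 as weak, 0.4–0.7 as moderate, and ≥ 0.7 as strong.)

r = 0.906 > 0 so the relationship is positive.
|r| = 0.906, which falls in the strong range.

strong positive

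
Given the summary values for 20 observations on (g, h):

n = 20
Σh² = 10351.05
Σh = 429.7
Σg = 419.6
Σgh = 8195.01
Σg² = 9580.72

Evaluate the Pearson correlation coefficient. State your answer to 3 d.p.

-0.879

r = (nΣgh − ΣgΣh) / √[(nΣg² − (Σg)²)(nΣh² − (Σh)²)]
Numerator: 20×8195.01 − 419.6×429.7 = -16401.92
Denominator: √[(191614.4 − 176064.16)(207021 − 184642.09)] = √[15550.24 × 22378.91] = 18654.6890
r = -16401.92 / 18654.6890 ≈ -0.879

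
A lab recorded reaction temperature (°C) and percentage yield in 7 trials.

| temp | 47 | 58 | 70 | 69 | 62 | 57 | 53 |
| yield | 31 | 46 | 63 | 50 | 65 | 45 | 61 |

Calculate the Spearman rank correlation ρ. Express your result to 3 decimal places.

Rank temp: 1, 4, 7, 6, 5, 3, 2
Rank yield: 1, 3, 6, 4, 7, 2, 5
d = rank(temp) − rank(yield): 0, 1, 1, 2, -2, 1, -3; Σd² = 20
ρ = 1 − 6Σd² / [n(n²−1)] = 1 − 6×20 / (7×48) = 1 − 120/336 ≈ 0.643

0.643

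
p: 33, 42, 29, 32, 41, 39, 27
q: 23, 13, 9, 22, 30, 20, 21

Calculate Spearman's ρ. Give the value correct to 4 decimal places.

0.1429

Rank p: 4, 7, 2, 3, 6, 5, 1
Rank q: 6, 2, 1, 5, 7, 3, 4
d = rank(p) − rank(q): -2, 5, 1, -2, -1, 2, -3; Σd² = 48
ρ = 1 − 6Σd² / [n(n²−1)] = 1 − 6×48 / (7×48) = 1 − 288/336 ≈ 0.1429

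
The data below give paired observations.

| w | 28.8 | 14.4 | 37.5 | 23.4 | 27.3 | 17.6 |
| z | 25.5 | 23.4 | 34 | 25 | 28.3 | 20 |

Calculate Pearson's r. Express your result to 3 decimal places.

0.895

n = 6, Σw = 149, Σz = 156.2, Σw² = 4045.66, Σz² = 4179.7, Σwz = 4055.95
nΣwz − ΣwΣz = 24335.7 − 23273.8 = 1061.9
nΣw² − (Σw)² = 24273.96 − 22201 = 2072.96; nΣz² − (Σz)² = 25078.2 − 24398.44 = 679.76
r = 1061.9 / √(2072.96 × 679.76) = 1061.9 / 1187.0616 ≈ 0.895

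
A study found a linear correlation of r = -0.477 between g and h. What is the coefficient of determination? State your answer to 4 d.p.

0.2275

r² = (-0.477)² = 0.2275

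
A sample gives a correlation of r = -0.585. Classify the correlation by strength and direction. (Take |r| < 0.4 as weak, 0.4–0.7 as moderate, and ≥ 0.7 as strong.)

moderate negative

r = -0.585 < 0 so the relationship is negative.
|r| = 0.585, which falls in the moderate range.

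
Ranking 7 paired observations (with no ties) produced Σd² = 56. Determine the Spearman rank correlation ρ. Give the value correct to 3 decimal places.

ρ = 1 − 6Σd² / [n(n²−1)] = 1 − 6×56 / (7×48)
  = 1 − 336/336 = 1 − 1.0000 ≈ 0.000

0.000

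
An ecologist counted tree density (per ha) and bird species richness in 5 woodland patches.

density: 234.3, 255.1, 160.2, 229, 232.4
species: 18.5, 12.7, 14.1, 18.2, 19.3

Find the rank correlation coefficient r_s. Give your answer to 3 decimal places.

Rank density: 4, 5, 1, 2, 3
Rank species: 4, 1, 2, 3, 5
d = rank(density) − rank(species): 0, 4, -1, -1, -2; Σd² = 22
ρ = 1 − 6Σd² / [n(n²−1)] = 1 − 6×22 / (5×24) = 1 − 132/120 ≈ -0.100

-0.100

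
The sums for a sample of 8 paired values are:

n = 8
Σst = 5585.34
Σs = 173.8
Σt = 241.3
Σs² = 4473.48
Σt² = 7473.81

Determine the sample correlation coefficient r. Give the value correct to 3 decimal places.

0.929

r = (nΣst − ΣsΣt) / √[(nΣs² − (Σs)²)(nΣt² − (Σt)²)]
Numerator: 8×5585.34 − 173.8×241.3 = 2744.78
Denominator: √[(35787.84 − 30206.44)(59790.48 − 58225.69)] = √[5581.4 × 1564.79] = 2955.2866
r = 2744.78 / 2955.2866 ≈ 0.929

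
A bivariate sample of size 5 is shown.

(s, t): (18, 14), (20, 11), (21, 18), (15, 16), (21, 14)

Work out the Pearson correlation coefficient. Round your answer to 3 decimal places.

n = 5, Σs = 95, Σt = 73, Σs² = 1831, Σt² = 1093, Σst = 1384
nΣst − ΣsΣt = 6920 − 6935 = -15
nΣs² − (Σs)² = 9155 − 9025 = 130; nΣt² − (Σt)² = 5465 − 5329 = 136
r = -15 / √(130 × 136) = -15 / 132.9662 ≈ -0.113

-0.113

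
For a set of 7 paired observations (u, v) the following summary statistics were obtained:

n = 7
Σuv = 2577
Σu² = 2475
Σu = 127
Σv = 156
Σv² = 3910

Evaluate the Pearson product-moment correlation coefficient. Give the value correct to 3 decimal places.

-0.931

r = (nΣuv − ΣuΣv) / √[(nΣu² − (Σu)²)(nΣv² − (Σv)²)]
Numerator: 7×2577 − 127×156 = -1773
Denominator: √[(17325 − 16129)(27370 − 24336)] = √[1196 × 3034] = 1904.9052
r = -1773 / 1904.9052 ≈ -0.931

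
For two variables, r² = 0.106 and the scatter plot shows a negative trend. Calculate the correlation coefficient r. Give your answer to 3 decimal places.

-0.326

|r| = √0.106 = 0.326
The association is negative, so r = −0.326.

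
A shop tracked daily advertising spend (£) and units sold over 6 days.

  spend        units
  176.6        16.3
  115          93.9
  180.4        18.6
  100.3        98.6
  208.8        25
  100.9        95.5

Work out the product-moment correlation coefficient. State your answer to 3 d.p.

n = 6, Σx = 882, Σy = 347.9, Σx² = 140795.06, Σy² = 28896.07, Σxy = 41778.05
nΣxy − ΣxΣy = 250668.3 − 306847.8 = -56179.5
nΣx² − (Σx)² = 844770.36 − 777924 = 66846.36; nΣy² − (Σy)² = 173376.42 − 121034.41 = 52342.01
r = -56179.5 / √(66846.36 × 52342.01) = -56179.5 / 59151.2709 ≈ -0.950

-0.950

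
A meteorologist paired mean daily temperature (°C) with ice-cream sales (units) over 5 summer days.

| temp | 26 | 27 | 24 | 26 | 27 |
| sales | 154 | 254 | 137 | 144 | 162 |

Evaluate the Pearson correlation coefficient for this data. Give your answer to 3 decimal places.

n = 5, Σx = 130, Σy = 851, Σx² = 3386, Σy² = 153981, Σxy = 22268
nΣxy − ΣxΣy = 111340 − 110630 = 710
nΣx² − (Σx)² = 16930 − 16900 = 30; nΣy² − (Σy)² = 769905 − 724201 = 45704
r = 710 / √(30 × 45704) = 710 / 1170.9483 ≈ 0.606

0.606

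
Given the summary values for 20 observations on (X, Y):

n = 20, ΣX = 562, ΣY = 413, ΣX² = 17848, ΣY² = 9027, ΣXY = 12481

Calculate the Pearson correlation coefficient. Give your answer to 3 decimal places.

r = (nΣXY − ΣXΣY) / √[(nΣX² − (ΣX)²)(nΣY² − (ΣY)²)]
Numerator: 20×12481 − 562×413 = 17514
Denominator: √[(356960 − 315844)(180540 − 170569)] = √[41116 × 9971] = 20247.6575
r = 17514 / 20247.6575 ≈ 0.865

0.865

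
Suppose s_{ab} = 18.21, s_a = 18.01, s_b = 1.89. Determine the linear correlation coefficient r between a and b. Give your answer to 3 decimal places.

r = Cov(a,b) / (s_a · s_b) = 18.21 / (18.01 × 1.89)
  = 18.21 / 34.0389 ≈ 0.535

0.535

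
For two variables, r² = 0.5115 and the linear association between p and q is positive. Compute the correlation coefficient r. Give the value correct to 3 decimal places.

|r| = √0.5115 = 0.715
The association is positive, so r = 0.715.

0.715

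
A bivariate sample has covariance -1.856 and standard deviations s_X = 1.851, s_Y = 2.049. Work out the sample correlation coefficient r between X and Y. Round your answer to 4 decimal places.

r = Cov(X,Y) / (s_X · s_Y) = -1.856 / (1.851 × 2.049)
  = -1.856 / 3.7927 ≈ -0.4894

-0.4894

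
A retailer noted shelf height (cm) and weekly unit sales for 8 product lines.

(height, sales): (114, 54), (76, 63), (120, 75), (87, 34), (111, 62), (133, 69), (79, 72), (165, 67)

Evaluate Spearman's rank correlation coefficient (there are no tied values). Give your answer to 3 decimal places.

Rank height: 5, 1, 6, 3, 4, 7, 2, 8
Rank sales: 2, 4, 8, 1, 3, 6, 7, 5
d = rank(height) − rank(sales): 3, -3, -2, 2, 1, 1, -5, 3; Σd² = 62
ρ = 1 − 6Σd² / [n(n²−1)] = 1 − 6×62 / (8×63) = 1 − 372/504 ≈ 0.262

0.262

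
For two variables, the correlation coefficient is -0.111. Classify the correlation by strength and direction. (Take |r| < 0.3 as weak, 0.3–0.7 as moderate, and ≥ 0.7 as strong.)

r = -0.111 < 0 so the relationship is negative.
|r| = 0.111, which falls in the weak range.

weak negative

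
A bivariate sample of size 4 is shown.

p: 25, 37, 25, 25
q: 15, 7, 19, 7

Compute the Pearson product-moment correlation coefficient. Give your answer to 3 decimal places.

n = 4, Σp = 112, Σq = 48, Σp² = 3244, Σq² = 684, Σpq = 1284
nΣpq − ΣpΣq = 5136 − 5376 = -240
nΣp² − (Σp)² = 12976 − 12544 = 432; nΣq² − (Σq)² = 2736 − 2304 = 432
r = -240 / √(432 × 432) = -240 / 432.0000 ≈ -0.556

-0.556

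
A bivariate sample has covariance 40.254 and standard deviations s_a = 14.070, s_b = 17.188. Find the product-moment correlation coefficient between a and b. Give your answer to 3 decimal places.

0.166

r = Cov(a,b) / (s_a · s_b) = 40.254 / (14.070 × 17.188)
  = 40.254 / 241.8352 ≈ 0.166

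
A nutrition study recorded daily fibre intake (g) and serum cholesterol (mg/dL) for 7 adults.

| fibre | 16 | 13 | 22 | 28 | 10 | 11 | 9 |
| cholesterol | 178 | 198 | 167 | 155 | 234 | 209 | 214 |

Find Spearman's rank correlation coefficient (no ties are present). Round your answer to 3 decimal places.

-0.964

Rank fibre: 5, 4, 6, 7, 2, 3, 1
Rank cholesterol: 3, 4, 2, 1, 7, 5, 6
d = rank(fibre) − rank(cholesterol): 2, 0, 4, 6, -5, -2, -5; Σd² = 110
ρ = 1 − 6Σd² / [n(n²−1)] = 1 − 6×110 / (7×48) = 1 − 660/336 ≈ -0.964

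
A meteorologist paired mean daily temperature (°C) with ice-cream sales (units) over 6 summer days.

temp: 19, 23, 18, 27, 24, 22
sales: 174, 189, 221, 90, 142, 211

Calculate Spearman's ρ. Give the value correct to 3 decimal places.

Rank temp: 2, 4, 1, 6, 5, 3
Rank sales: 3, 4, 6, 1, 2, 5
d = rank(temp) − rank(sales): -1, 0, -5, 5, 3, -2; Σd² = 64
ρ = 1 − 6Σd² / [n(n²−1)] = 1 − 6×64 / (6×35) = 1 − 384/210 ≈ -0.829

-0.829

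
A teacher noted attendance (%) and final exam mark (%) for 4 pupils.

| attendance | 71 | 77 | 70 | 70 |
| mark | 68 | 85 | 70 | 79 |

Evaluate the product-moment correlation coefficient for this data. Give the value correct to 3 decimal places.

0.736

n = 4, Σx = 288, Σy = 302, Σx² = 20770, Σy² = 22990, Σxy = 21803
nΣxy − ΣxΣy = 87212 − 86976 = 236
nΣx² − (Σx)² = 83080 − 82944 = 136; nΣy² − (Σy)² = 91960 − 91204 = 756
r = 236 / √(136 × 756) = 236 / 320.6493 ≈ 0.736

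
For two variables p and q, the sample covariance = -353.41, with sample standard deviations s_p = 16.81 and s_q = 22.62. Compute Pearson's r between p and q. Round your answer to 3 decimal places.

r = Cov(p,q) / (s_p · s_q) = -353.41 / (16.81 × 22.62)
  = -353.41 / 380.2422 ≈ -0.929

-0.929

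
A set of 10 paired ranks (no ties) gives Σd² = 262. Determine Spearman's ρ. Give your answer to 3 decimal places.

-0.588

ρ = 1 − 6Σd² / [n(n²−1)] = 1 − 6×262 / (10×99)
  = 1 − 1572/990 = 1 − 1.5879 ≈ -0.588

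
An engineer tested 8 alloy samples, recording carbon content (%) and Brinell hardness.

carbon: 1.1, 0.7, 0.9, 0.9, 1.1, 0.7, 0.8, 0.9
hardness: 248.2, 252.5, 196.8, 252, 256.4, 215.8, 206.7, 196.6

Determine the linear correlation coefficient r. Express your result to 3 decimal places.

0.325

n = 8, Σx = 7.1, Σy = 1825, Σx² = 6.47, Σy² = 421280.78, Σxy = 1629.09
nΣxy − ΣxΣy = 13032.72 − 12957.5 = 75.22
nΣx² − (Σx)² = 51.76 − 50.41 = 1.35; nΣy² − (Σy)² = 3370246.24 − 3330625 = 39621.24
r = 75.22 / √(1.35 × 39621.24) = 75.22 / 231.2762 ≈ 0.325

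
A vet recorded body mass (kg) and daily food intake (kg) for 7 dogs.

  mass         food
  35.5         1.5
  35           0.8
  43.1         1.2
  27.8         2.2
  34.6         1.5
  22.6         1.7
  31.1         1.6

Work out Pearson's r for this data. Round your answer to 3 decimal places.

-0.614

n = 7, Σx = 229.7, Σy = 10.5, Σx² = 7790.83, Σy² = 16.87, Σxy = 334.21
nΣxy − ΣxΣy = 2339.47 − 2411.85 = -72.38
nΣx² − (Σx)² = 54535.81 − 52762.09 = 1773.72; nΣy² − (Σy)² = 118.09 − 110.25 = 7.84
r = -72.38 / √(1773.72 × 7.84) = -72.38 / 117.9236 ≈ -0.614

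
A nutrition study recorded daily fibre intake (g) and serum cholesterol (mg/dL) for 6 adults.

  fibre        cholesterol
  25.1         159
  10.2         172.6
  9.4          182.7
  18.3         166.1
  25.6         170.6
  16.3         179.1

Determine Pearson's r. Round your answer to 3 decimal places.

-0.713

n = 6, Σx = 104.9, Σy = 1030.1, Σx² = 2078.35, Σy² = 177221.43, Σxy = 17795.12
nΣxy − ΣxΣy = 106770.72 − 108057.49 = -1286.77
nΣx² − (Σx)² = 12470.1 − 11004.01 = 1466.09; nΣy² − (Σy)² = 1063328.58 − 1061106.01 = 2222.57
r = -1286.77 / √(1466.09 × 2222.57) = -1286.77 / 1805.1282 ≈ -0.713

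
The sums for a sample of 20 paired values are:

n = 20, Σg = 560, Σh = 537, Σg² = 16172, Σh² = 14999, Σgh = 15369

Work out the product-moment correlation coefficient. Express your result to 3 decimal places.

r = (nΣgh − ΣgΣh) / √[(nΣg² − (Σg)²)(nΣh² − (Σh)²)]
Numerator: 20×15369 − 560×537 = 6660
Denominator: √[(323440 − 313600)(299980 − 288369)] = √[9840 × 11611] = 10688.8839
r = 6660 / 10688.8839 ≈ 0.623

0.623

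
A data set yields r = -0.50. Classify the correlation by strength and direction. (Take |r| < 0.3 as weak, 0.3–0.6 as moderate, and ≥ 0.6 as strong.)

r = -0.50 < 0 so the relationship is negative.
|r| = 0.50, which falls in the moderate range.

moderate negative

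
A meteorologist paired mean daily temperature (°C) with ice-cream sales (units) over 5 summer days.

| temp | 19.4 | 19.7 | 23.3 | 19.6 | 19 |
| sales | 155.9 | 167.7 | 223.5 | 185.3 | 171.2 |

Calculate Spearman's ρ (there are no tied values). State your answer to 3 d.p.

Rank temp: 2, 4, 5, 3, 1
Rank sales: 1, 2, 5, 4, 3
d = rank(temp) − rank(sales): 1, 2, 0, -1, -2; Σd² = 10
ρ = 1 − 6Σd² / [n(n²−1)] = 1 − 6×10 / (5×24) = 1 − 60/120 ≈ 0.500

0.500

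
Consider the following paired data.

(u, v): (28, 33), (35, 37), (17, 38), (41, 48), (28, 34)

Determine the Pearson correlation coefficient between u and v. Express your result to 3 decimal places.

n = 5, Σu = 149, Σv = 190, Σu² = 4763, Σv² = 7362, Σuv = 5785
nΣuv − ΣuΣv = 28925 − 28310 = 615
nΣu² − (Σu)² = 23815 − 22201 = 1614; nΣv² − (Σv)² = 36810 − 36100 = 710
r = 615 / √(1614 × 710) = 615 / 1070.4859 ≈ 0.575

0.575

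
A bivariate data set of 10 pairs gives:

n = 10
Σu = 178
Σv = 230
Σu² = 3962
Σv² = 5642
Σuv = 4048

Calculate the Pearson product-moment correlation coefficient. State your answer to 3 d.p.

r = (nΣuv − ΣuΣv) / √[(nΣu² − (Σu)²)(nΣv² − (Σv)²)]
Numerator: 10×4048 − 178×230 = -460
Denominator: √[(39620 − 31684)(56420 − 52900)] = √[7936 × 3520] = 5285.3306
r = -460 / 5285.3306 ≈ -0.087

-0.087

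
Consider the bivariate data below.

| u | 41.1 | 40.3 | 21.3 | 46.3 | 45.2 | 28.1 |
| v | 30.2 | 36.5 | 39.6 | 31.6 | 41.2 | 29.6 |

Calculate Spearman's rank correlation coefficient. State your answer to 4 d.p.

Rank u: 4, 3, 1, 6, 5, 2
Rank v: 2, 4, 5, 3, 6, 1
d = rank(u) − rank(v): 2, -1, -4, 3, -1, 1; Σd² = 32
ρ = 1 − 6Σd² / [n(n²−1)] = 1 − 6×32 / (6×35) = 1 − 192/210 ≈ 0.0857

0.0857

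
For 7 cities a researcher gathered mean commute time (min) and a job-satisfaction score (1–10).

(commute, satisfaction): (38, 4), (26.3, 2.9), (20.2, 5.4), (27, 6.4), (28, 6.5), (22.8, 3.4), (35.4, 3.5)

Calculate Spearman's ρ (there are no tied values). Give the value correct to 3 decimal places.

0.179

Rank commute: 7, 3, 1, 4, 5, 2, 6
Rank satisfaction: 4, 1, 5, 6, 7, 2, 3
d = rank(commute) − rank(satisfaction): 3, 2, -4, -2, -2, 0, 3; Σd² = 46
ρ = 1 − 6Σd² / [n(n²−1)] = 1 − 6×46 / (7×48) = 1 − 276/336 ≈ 0.179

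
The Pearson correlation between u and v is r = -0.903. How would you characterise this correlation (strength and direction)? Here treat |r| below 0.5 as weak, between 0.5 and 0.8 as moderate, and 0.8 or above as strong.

r = -0.903 < 0 so the relationship is negative.
|r| = 0.903, which falls in the strong range.

strong negative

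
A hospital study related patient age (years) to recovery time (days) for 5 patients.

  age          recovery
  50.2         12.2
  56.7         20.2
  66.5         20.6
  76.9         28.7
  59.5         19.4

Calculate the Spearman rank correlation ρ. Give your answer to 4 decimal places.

Rank age: 1, 2, 4, 5, 3
Rank recovery: 1, 3, 4, 5, 2
d = rank(age) − rank(recovery): 0, -1, 0, 0, 1; Σd² = 2
ρ = 1 − 6Σd² / [n(n²−1)] = 1 − 6×2 / (5×24) = 1 − 12/120 ≈ 0.9000

0.9000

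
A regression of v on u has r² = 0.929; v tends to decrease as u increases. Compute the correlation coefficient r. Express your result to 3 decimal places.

-0.964

|r| = √0.929 = 0.964
The association is negative, so r = −0.964.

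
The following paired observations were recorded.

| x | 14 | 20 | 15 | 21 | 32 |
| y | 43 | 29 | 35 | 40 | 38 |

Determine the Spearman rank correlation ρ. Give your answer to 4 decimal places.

-0.2000

Rank x: 1, 3, 2, 4, 5
Rank y: 5, 1, 2, 4, 3
d = rank(x) − rank(y): -4, 2, 0, 0, 2; Σd² = 24
ρ = 1 − 6Σd² / [n(n²−1)] = 1 − 6×24 / (5×24) = 1 − 144/120 ≈ -0.2000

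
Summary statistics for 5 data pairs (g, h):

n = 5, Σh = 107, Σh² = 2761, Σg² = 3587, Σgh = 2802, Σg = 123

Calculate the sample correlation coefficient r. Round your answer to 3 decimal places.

0.330

r = (nΣgh − ΣgΣh) / √[(nΣg² − (Σg)²)(nΣh² − (Σh)²)]
Numerator: 5×2802 − 123×107 = 849
Denominator: √[(17935 − 15129)(13805 − 11449)] = √[2806 × 2356] = 2571.1741
r = 849 / 2571.1741 ≈ 0.330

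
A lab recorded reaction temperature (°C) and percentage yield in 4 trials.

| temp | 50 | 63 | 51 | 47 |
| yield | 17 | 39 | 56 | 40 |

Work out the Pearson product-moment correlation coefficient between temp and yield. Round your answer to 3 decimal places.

0.074

n = 4, Σx = 211, Σy = 152, Σx² = 11279, Σy² = 6546, Σxy = 8043
nΣxy − ΣxΣy = 32172 − 32072 = 100
nΣx² − (Σx)² = 45116 − 44521 = 595; nΣy² − (Σy)² = 26184 − 23104 = 3080
r = 100 / √(595 × 3080) = 100 / 1353.7356 ≈ 0.074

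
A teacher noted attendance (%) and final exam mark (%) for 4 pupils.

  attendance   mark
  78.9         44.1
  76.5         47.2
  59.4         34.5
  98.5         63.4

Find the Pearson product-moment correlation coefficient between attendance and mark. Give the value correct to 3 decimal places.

0.980

n = 4, Σx = 313.3, Σy = 189.2, Σx² = 25308.07, Σy² = 9382.46, Σxy = 15384.49
nΣxy − ΣxΣy = 61537.96 − 59276.36 = 2261.6
nΣx² − (Σx)² = 101232.28 − 98156.89 = 3075.39; nΣy² − (Σy)² = 37529.84 − 35796.64 = 1733.2
r = 2261.6 / √(3075.39 × 1733.2) = 2261.6 / 2308.7369 ≈ 0.980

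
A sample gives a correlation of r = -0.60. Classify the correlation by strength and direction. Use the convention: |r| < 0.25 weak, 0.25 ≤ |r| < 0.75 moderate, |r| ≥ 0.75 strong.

moderate negative

r = -0.60 < 0 so the relationship is negative.
|r| = 0.60, which falls in the moderate range.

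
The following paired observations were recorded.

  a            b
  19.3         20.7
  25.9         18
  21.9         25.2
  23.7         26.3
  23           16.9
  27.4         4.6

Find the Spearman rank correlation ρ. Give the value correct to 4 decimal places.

Rank a: 1, 5, 2, 4, 3, 6
Rank b: 4, 3, 5, 6, 2, 1
d = rank(a) − rank(b): -3, 2, -3, -2, 1, 5; Σd² = 52
ρ = 1 − 6Σd² / [n(n²−1)] = 1 − 6×52 / (6×35) = 1 − 312/210 ≈ -0.4857

-0.4857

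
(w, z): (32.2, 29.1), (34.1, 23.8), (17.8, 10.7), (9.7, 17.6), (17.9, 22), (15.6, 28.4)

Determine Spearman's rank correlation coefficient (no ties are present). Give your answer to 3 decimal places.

Rank w: 5, 6, 3, 1, 4, 2
Rank z: 6, 4, 1, 2, 3, 5
d = rank(w) − rank(z): -1, 2, 2, -1, 1, -3; Σd² = 20
ρ = 1 − 6Σd² / [n(n²−1)] = 1 − 6×20 / (6×35) = 1 − 120/210 ≈ 0.429

0.429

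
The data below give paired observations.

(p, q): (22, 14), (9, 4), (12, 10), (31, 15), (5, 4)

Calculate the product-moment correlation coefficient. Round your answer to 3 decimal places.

n = 5, Σp = 79, Σq = 47, Σp² = 1695, Σq² = 553, Σpq = 949
nΣpq − ΣpΣq = 4745 − 3713 = 1032
nΣp² − (Σp)² = 8475 − 6241 = 2234; nΣq² − (Σq)² = 2765 − 2209 = 556
r = 1032 / √(2234 × 556) = 1032 / 1114.4972 ≈ 0.926

0.926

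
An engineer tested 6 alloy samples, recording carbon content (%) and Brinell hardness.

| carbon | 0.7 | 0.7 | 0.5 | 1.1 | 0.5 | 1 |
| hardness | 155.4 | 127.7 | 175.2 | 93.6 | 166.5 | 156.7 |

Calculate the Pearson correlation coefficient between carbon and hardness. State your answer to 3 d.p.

n = 6, Σx = 4.5, Σy = 875.1, Σx² = 3.69, Σy² = 132189.59, Σxy = 628.68
nΣxy − ΣxΣy = 3772.08 − 3937.95 = -165.87
nΣx² − (Σx)² = 22.14 − 20.25 = 1.89; nΣy² − (Σy)² = 793137.54 − 765800.01 = 27337.53
r = -165.87 / √(1.89 × 27337.53) = -165.87 / 227.3058 ≈ -0.730

-0.730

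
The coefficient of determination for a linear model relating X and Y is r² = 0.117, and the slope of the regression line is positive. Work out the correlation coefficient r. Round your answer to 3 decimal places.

0.342

|r| = √0.117 = 0.342
The association is positive, so r = 0.342.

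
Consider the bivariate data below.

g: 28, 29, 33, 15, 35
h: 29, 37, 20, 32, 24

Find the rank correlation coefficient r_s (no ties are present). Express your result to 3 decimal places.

Rank g: 2, 3, 4, 1, 5
Rank h: 3, 5, 1, 4, 2
d = rank(g) − rank(h): -1, -2, 3, -3, 3; Σd² = 32
ρ = 1 − 6Σd² / [n(n²−1)] = 1 − 6×32 / (5×24) = 1 − 192/120 ≈ -0.600

-0.600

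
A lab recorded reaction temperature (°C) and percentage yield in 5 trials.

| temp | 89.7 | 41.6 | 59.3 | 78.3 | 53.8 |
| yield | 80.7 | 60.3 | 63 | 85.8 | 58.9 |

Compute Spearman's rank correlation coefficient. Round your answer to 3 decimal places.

Rank temp: 5, 1, 3, 4, 2
Rank yield: 4, 2, 3, 5, 1
d = rank(temp) − rank(yield): 1, -1, 0, -1, 1; Σd² = 4
ρ = 1 − 6Σd² / [n(n²−1)] = 1 − 6×4 / (5×24) = 1 − 24/120 ≈ 0.800

0.800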